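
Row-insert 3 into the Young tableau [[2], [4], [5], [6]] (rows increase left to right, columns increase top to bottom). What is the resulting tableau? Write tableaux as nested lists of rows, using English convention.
[[2, 3], [4], [5], [6]]

3 is larger than every entry of row 1, so it is appended to row 1. The new tableau is [[2, 3], [4], [5], [6]].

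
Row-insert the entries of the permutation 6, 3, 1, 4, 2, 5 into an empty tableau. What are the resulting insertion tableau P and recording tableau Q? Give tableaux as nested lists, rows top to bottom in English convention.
P = [[1, 2, 5], [3, 4], [6]], Q = [[1, 4, 6], [2, 5], [3]]

Insert each entry of the permutation into P by Schensted row insertion, recording in Q the position of each new cell.

Insert 6: appended to row 1. P = [[6]].
Insert 3: 3 bumps 6 from row 1; 6 starts row 2. P = [[3], [6]].
Insert 1: 1 bumps 3 from row 1; 3 bumps 6 from row 2; 6 starts row 3. P = [[1], [3], [6]].
Insert 4: appended to row 1. P = [[1, 4], [3], [6]].
Insert 2: 2 bumps 4 from row 1; 4 appends to row 2. P = [[1, 2], [3, 4], [6]].
Insert 5: appended to row 1. P = [[1, 2, 5], [3, 4], [6]].

So P = [[1, 2, 5], [3, 4], [6]], Q = [[1, 4, 6], [2, 5], [3]].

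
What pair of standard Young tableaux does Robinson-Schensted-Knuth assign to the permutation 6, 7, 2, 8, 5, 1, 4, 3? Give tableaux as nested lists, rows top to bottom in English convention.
Insert each entry of the permutation into P by Schensted row insertion, recording in Q the position of each new cell.

Insert 6: appended to row 1. P = [[6]], Q = [[1]].
Insert 7: appended to row 1. P = [[6, 7]], Q = [[1, 2]].
Insert 2: 2 bumps 6 from row 1; 6 starts row 2. P = [[2, 7], [6]], Q = [[1, 2], [3]].
Insert 8: appended to row 1. P = [[2, 7, 8], [6]], Q = [[1, 2, 4], [3]].
Insert 5: 5 bumps 7 from row 1; 7 appends to row 2. P = [[2, 5, 8], [6, 7]], Q = [[1, 2, 4], [3, 5]].
Insert 1: 1 bumps 2 from row 1; 2 bumps 6 from row 2; 6 starts row 3. P = [[1, 5, 8], [2, 7], [6]], Q = [[1, 2, 4], [3, 5], [6]].
Insert 4: 4 bumps 5 from row 1; 5 bumps 7 from row 2; 7 appends to row 3. P = [[1, 4, 8], [2, 5], [6, 7]], Q = [[1, 2, 4], [3, 5], [6, 7]].
Insert 3: 3 bumps 4 from row 1; 4 bumps 5 from row 2; 5 bumps 6 from row 3; 6 starts row 4. P = [[1, 3, 8], [2, 4], [5, 7], [6]], Q = [[1, 2, 4], [3, 5], [6, 7], [8]].

So P = [[1, 3, 8], [2, 4], [5, 7], [6]], Q = [[1, 2, 4], [3, 5], [6, 7], [8]].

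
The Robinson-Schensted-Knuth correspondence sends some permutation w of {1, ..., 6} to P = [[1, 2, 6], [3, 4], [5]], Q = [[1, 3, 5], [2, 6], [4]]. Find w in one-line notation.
5 3 4 1 6 2

Reverse the RSK construction: for i from n down to 1, find the cell of Q containing i, remove the entry at that cell from P, and reverse-bump it up through P; the value ejected from row 1 is w(i).

Step i=6: Q has 6 at row 2, column 2; remove 4 from row 2 of P and reverse-bump: 4 enters row 1 and ejects 2. So w(6) = 2. P is now [[1, 4, 6], [3], [5]].
Step i=5: Q has 5 at row 1, column 3; remove that cell from P, ejecting 6. So w(5) = 6. P is now [[1, 4], [3], [5]].
Step i=4: Q has 4 at row 3, column 1; remove 5 from row 3 of P and reverse-bump: 5 enters row 2 and ejects 3; 3 enters row 1 and ejects 1. So w(4) = 1. P is now [[3, 4], [5]].
Step i=3: Q has 3 at row 1, column 2; remove that cell from P, ejecting 4. So w(3) = 4. P is now [[3], [5]].
Step i=2: Q has 2 at row 2, column 1; remove 5 from row 2 of P and reverse-bump: 5 enters row 1 and ejects 3. So w(2) = 3. P is now [[5]].
Step i=1: Q has 1 at row 1, column 1; remove that cell from P, ejecting 5. So w(1) = 5. P is now [].

So w = 5 3 4 1 6 2.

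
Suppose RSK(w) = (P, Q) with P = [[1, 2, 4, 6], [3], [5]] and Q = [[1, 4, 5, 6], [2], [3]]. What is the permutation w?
Reverse the RSK construction: for i from n down to 1, find the cell of Q containing i, remove the entry at that cell from P, and reverse-bump it up through P; the value ejected from row 1 is w(i).

Step i=6: Q has 6 at row 1, column 4; remove that cell from P, ejecting 6. So w(6) = 6. P is now [[1, 2, 4], [3], [5]].
Step i=5: Q has 5 at row 1, column 3; remove that cell from P, ejecting 4. So w(5) = 4. P is now [[1, 2], [3], [5]].
Step i=4: Q has 4 at row 1, column 2; remove that cell from P, ejecting 2. So w(4) = 2. P is now [[1], [3], [5]].
Step i=3: Q has 3 at row 3, column 1; remove 5 from row 3 of P and reverse-bump: 5 enters row 2 and ejects 3; 3 enters row 1 and ejects 1. So w(3) = 1. P is now [[3], [5]].
Step i=2: Q has 2 at row 2, column 1; remove 5 from row 2 of P and reverse-bump: 5 enters row 1 and ejects 3. So w(2) = 3. P is now [[5]].
Step i=1: Q has 1 at row 1, column 1; remove that cell from P, ejecting 5. So w(1) = 5. P is now [].

So w = 5 3 1 2 4 6.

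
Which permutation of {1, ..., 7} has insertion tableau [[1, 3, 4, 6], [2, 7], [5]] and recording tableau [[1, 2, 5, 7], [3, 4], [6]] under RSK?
Reverse RSK: for i = n, n-1, ..., 1, locate i in Q, remove the corresponding corner cell from P, and reverse-bump its entry up through P; the value ejected from row 1 is w(i).

So w = 5 7 2 3 4 1 6.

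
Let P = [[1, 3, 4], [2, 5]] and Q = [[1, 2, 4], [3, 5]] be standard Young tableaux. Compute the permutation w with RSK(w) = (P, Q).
Reverse the RSK construction: for i from n down to 1, find the cell of Q containing i, remove the entry at that cell from P, and reverse-bump it up through P; the value ejected from row 1 is w(i).

Step i=5: Q has 5 at row 2, column 2; remove 5 from row 2 of P and reverse-bump: 5 enters row 1 and ejects 4. So w(5) = 4. P is now [[1, 3, 5], [2]].
Step i=4: Q has 4 at row 1, column 3; remove that cell from P, ejecting 5. So w(4) = 5. P is now [[1, 3], [2]].
Step i=3: Q has 3 at row 2, column 1; remove 2 from row 2 of P and reverse-bump: 2 enters row 1 and ejects 1. So w(3) = 1. P is now [[2, 3]].
Step i=2: Q has 2 at row 1, column 2; remove that cell from P, ejecting 3. So w(2) = 3. P is now [[2]].
Step i=1: Q has 1 at row 1, column 1; remove that cell from P, ejecting 2. So w(1) = 2. P is now [].

So w = 2 3 1 5 4.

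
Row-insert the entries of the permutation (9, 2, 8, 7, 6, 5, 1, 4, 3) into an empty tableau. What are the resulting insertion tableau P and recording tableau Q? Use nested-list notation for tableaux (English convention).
P = [[1, 3], [2, 4], [5], [6], [7], [8], [9]], Q = [[1, 3], [2, 8], [4], [5], [6], [7], [9]]

Insert each entry of the permutation into P by Schensted row insertion, recording in Q the position of each new cell.

Insert 9: appended to row 1. P = [[9]], Q = [[1]].
Insert 2: 2 bumps 9 from row 1; 9 starts row 2. P = [[2], [9]], Q = [[1], [2]].
Insert 8: appended to row 1. P = [[2, 8], [9]], Q = [[1, 3], [2]].
Insert 7: 7 bumps 8 from row 1; 8 bumps 9 from row 2; 9 starts row 3. P = [[2, 7], [8], [9]], Q = [[1, 3], [2], [4]].
Insert 6: 6 bumps 7 from row 1; 7 bumps 8 from row 2; 8 bumps 9 from row 3; 9 starts row 4. P = [[2, 6], [7], [8], [9]], Q = [[1, 3], [2], [4], [5]].
Insert 5: 5 bumps 6 from row 1; 6 bumps 7 from row 2; 7 bumps 8 from row 3; 8 bumps 9 from row 4; 9 starts row 5. P = [[2, 5], [6], [7], [8], [9]], Q = [[1, 3], [2], [4], [5], [6]].
Insert 1: 1 bumps 2 from row 1; 2 bumps 6 from row 2; 6 bumps 7 from row 3; 7 bumps 8 from row 4; 8 bumps 9 from row 5; 9 starts row 6. P = [[1, 5], [2], [6], [7], [8], [9]], Q = [[1, 3], [2], [4], [5], [6], [7]].
Insert 4: 4 bumps 5 from row 1; 5 appends to row 2. P = [[1, 4], [2, 5], [6], [7], [8], [9]], Q = [[1, 3], [2, 8], [4], [5], [6], [7]].
Insert 3: 3 bumps 4 from row 1; 4 bumps 5 from row 2; 5 bumps 6 from row 3; 6 bumps 7 from row 4; 7 bumps 8 from row 5; 8 bumps 9 from row 6; 9 starts row 7. P = [[1, 3], [2, 4], [5], [6], [7], [8], [9]], Q = [[1, 3], [2, 8], [4], [5], [6], [7], [9]].

So P = [[1, 3], [2, 4], [5], [6], [7], [8], [9]], Q = [[1, 3], [2, 8], [4], [5], [6], [7], [9]].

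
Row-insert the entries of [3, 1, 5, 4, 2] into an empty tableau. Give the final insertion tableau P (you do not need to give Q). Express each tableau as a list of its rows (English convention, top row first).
Insert 3: appended to row 1. P = [[3]].
Insert 1: 1 bumps 3 from row 1; 3 starts row 2. P = [[1], [3]].
Insert 5: appended to row 1. P = [[1, 5], [3]].
Insert 4: 4 bumps 5 from row 1; 5 appends to row 2. P = [[1, 4], [3, 5]].
Insert 2: 2 bumps 4 from row 1; 4 bumps 5 from row 2; 5 starts row 3. P = [[1, 2], [3, 4], [5]].

So P = [[1, 2], [3, 4], [5]].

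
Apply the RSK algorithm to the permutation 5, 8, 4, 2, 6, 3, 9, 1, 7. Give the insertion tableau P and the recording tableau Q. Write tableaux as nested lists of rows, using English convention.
Insert each entry of the permutation into P by Schensted row insertion, recording in Q the position of each new cell.

Insert 5: appended to row 1. P = [[5]].
Insert 8: appended to row 1. P = [[5, 8]].
Insert 4: 4 bumps 5 from row 1; 5 starts row 2. P = [[4, 8], [5]].
Insert 2: 2 bumps 4 from row 1; 4 bumps 5 from row 2; 5 starts row 3. P = [[2, 8], [4], [5]].
Insert 6: 6 bumps 8 from row 1; 8 appends to row 2. P = [[2, 6], [4, 8], [5]].
Insert 3: 3 bumps 6 from row 1; 6 bumps 8 from row 2; 8 appends to row 3. P = [[2, 3], [4, 6], [5, 8]].
Insert 9: appended to row 1. P = [[2, 3, 9], [4, 6], [5, 8]].
Insert 1: 1 bumps 2 from row 1; 2 bumps 4 from row 2; 4 bumps 5 from row 3; 5 starts row 4. P = [[1, 3, 9], [2, 6], [4, 8], [5]].
Insert 7: 7 bumps 9 from row 1; 9 appends to row 2. P = [[1, 3, 7], [2, 6, 9], [4, 8], [5]].

So P = [[1, 3, 7], [2, 6, 9], [4, 8], [5]], Q = [[1, 2, 7], [3, 5, 9], [4, 6], [8]].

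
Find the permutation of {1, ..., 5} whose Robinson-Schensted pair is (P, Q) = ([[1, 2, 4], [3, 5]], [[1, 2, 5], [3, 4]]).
Reverse the RSK construction: for i from n down to 1, find the cell of Q containing i, remove the entry at that cell from P, and reverse-bump it up through P; the value ejected from row 1 is w(i).

Step i=5: Q has 5 at row 1, column 3; remove that cell from P, ejecting 4. So w(5) = 4. P is now [[1, 2], [3, 5]].
Step i=4: Q has 4 at row 2, column 2; remove 5 from row 2 of P and reverse-bump: 5 enters row 1 and ejects 2. So w(4) = 2. P is now [[1, 5], [3]].
Step i=3: Q has 3 at row 2, column 1; remove 3 from row 2 of P and reverse-bump: 3 enters row 1 and ejects 1. So w(3) = 1. P is now [[3, 5]].
Step i=2: Q has 2 at row 1, column 2; remove that cell from P, ejecting 5. So w(2) = 5. P is now [[3]].
Step i=1: Q has 1 at row 1, column 1; remove that cell from P, ejecting 3. So w(1) = 3. P is now [].

So w = 3 5 1 2 4.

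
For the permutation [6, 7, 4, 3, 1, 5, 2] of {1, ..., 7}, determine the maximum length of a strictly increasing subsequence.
2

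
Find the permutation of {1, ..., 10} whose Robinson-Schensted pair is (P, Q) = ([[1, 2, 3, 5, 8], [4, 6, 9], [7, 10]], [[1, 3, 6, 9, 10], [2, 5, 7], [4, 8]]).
Reverse the RSK construction: for i from n down to 1, find the cell of Q containing i, remove the entry at that cell from P, and reverse-bump it up through P; the value ejected from row 1 is w(i).

Step i=10: Q has 10 at row 1, column 5; remove that cell from P, ejecting 8. So w(10) = 8. P is now [[1, 2, 3, 5], [4, 6, 9], [7, 10]].
Step i=9: Q has 9 at row 1, column 4; remove that cell from P, ejecting 5. So w(9) = 5. P is now [[1, 2, 3], [4, 6, 9], [7, 10]].
Step i=8: Q has 8 at row 3, column 2; remove 10 from row 3 of P and reverse-bump: 10 enters row 2 and ejects 9; 9 enters row 1 and ejects 3. So w(8) = 3. P is now [[1, 2, 9], [4, 6, 10], [7]].
Step i=7: Q has 7 at row 2, column 3; remove 10 from row 2 of P and reverse-bump: 10 enters row 1 and ejects 9. So w(7) = 9. P is now [[1, 2, 10], [4, 6], [7]].
Step i=6: Q has 6 at row 1, column 3; remove that cell from P, ejecting 10. So w(6) = 10. P is now [[1, 2], [4, 6], [7]].
Step i=5: Q has 5 at row 2, column 2; remove 6 from row 2 of P and reverse-bump: 6 enters row 1 and ejects 2. So w(5) = 2. P is now [[1, 6], [4], [7]].
Step i=4: Q has 4 at row 3, column 1; remove 7 from row 3 of P and reverse-bump: 7 enters row 2 and ejects 4; 4 enters row 1 and ejects 1. So w(4) = 1. P is now [[4, 6], [7]].
Step i=3: Q has 3 at row 1, column 2; remove that cell from P, ejecting 6. So w(3) = 6. P is now [[4], [7]].
Step i=2: Q has 2 at row 2, column 1; remove 7 from row 2 of P and reverse-bump: 7 enters row 1 and ejects 4. So w(2) = 4. P is now [[7]].
Step i=1: Q has 1 at row 1, column 1; remove that cell from P, ejecting 7. So w(1) = 7. P is now [].

So w = 7 4 6 1 2 10 9 3 5 8.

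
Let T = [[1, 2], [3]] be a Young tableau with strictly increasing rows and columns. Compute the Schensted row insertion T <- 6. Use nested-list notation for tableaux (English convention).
[[1, 2, 6], [3]]

6 is larger than every entry of row 1, so it is appended to row 1. The new tableau is [[1, 2, 6], [3]].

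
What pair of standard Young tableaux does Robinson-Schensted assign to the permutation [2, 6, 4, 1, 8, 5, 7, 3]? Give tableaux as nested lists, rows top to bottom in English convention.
Insert each entry of the permutation into P by Schensted row insertion, recording in Q the position of each new cell.

After inserting 2: P = [[2]].
After inserting 6: P = [[2, 6]].
After inserting 4: P = [[2, 4], [6]].
After inserting 1: P = [[1, 4], [2], [6]].
After inserting 8: P = [[1, 4, 8], [2], [6]].
After inserting 5: P = [[1, 4, 5], [2, 8], [6]].
After inserting 7: P = [[1, 4, 5, 7], [2, 8], [6]].
After inserting 3: P = [[1, 3, 5, 7], [2, 4], [6, 8]].

So P = [[1, 3, 5, 7], [2, 4], [6, 8]], Q = [[1, 2, 5, 7], [3, 6], [4, 8]].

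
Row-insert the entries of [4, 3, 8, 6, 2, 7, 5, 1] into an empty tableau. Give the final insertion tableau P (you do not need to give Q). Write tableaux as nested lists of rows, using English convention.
P = [[1, 5, 7], [2, 6], [3, 8], [4]]

Insert 4: appended to row 1. P = [[4]].
Insert 3: 3 bumps 4 from row 1; 4 starts row 2. P = [[3], [4]].
Insert 8: appended to row 1. P = [[3, 8], [4]].
Insert 6: 6 bumps 8 from row 1; 8 appends to row 2. P = [[3, 6], [4, 8]].
Insert 2: 2 bumps 3 from row 1; 3 bumps 4 from row 2; 4 starts row 3. P = [[2, 6], [3, 8], [4]].
Insert 7: appended to row 1. P = [[2, 6, 7], [3, 8], [4]].
Insert 5: 5 bumps 6 from row 1; 6 bumps 8 from row 2; 8 appends to row 3. P = [[2, 5, 7], [3, 6], [4, 8]].
Insert 1: 1 bumps 2 from row 1; 2 bumps 3 from row 2; 3 bumps 4 from row 3; 4 starts row 4. P = [[1, 5, 7], [2, 6], [3, 8], [4]].

So P = [[1, 5, 7], [2, 6], [3, 8], [4]].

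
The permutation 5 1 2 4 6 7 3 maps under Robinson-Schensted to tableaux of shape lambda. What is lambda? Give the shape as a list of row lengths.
[5, 1, 1]

RSK row insertion gives P = [[1, 2, 3, 6, 7], [4], [5]], which has shape [5, 1, 1].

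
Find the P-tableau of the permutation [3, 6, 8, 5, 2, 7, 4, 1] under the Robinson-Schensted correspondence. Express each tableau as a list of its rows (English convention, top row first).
P = [[1, 4, 7], [2, 5], [3, 8], [6]]

After inserting 3: P = [[3]].
After inserting 6: P = [[3, 6]].
After inserting 8: P = [[3, 6, 8]].
After inserting 5: P = [[3, 5, 8], [6]].
After inserting 2: P = [[2, 5, 8], [3], [6]].
After inserting 7: P = [[2, 5, 7], [3, 8], [6]].
After inserting 4: P = [[2, 4, 7], [3, 5], [6, 8]].
After inserting 1: P = [[1, 4, 7], [2, 5], [3, 8], [6]].

So P = [[1, 4, 7], [2, 5], [3, 8], [6]].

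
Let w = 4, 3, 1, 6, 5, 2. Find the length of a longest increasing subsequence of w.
2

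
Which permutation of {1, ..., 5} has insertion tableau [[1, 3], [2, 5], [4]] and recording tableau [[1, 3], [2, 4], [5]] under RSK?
Reverse the RSK construction: for i from n down to 1, find the cell of Q containing i, remove the entry at that cell from P, and reverse-bump it up through P; the value ejected from row 1 is w(i).

Step i=5: Q has 5 at row 3, column 1; remove 4 from row 3 of P and reverse-bump: 4 enters row 2 and ejects 2; 2 enters row 1 and ejects 1. So w(5) = 1. P is now [[2, 3], [4, 5]].
Step i=4: Q has 4 at row 2, column 2; remove 5 from row 2 of P and reverse-bump: 5 enters row 1 and ejects 3. So w(4) = 3. P is now [[2, 5], [4]].
Step i=3: Q has 3 at row 1, column 2; remove that cell from P, ejecting 5. So w(3) = 5. P is now [[2], [4]].
Step i=2: Q has 2 at row 2, column 1; remove 4 from row 2 of P and reverse-bump: 4 enters row 1 and ejects 2. So w(2) = 2. P is now [[4]].
Step i=1: Q has 1 at row 1, column 1; remove that cell from P, ejecting 4. So w(1) = 4. P is now [].

So w = 4 2 5 3 1.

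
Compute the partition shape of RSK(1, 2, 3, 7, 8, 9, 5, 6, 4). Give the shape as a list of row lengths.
[6, 2, 1]

Row-insert each entry into an empty tableau.

After inserting 1: P = [[1]].
After inserting 2: P = [[1, 2]].
After inserting 3: P = [[1, 2, 3]].
After inserting 7: P = [[1, 2, 3, 7]].
After inserting 8: P = [[1, 2, 3, 7, 8]].
After inserting 9: P = [[1, 2, 3, 7, 8, 9]].
After inserting 5: P = [[1, 2, 3, 5, 8, 9], [7]].
After inserting 6: P = [[1, 2, 3, 5, 6, 9], [7, 8]].
After inserting 4: P = [[1, 2, 3, 4, 6, 9], [5, 8], [7]].

The final insertion tableau P = [[1, 2, 3, 4, 6, 9], [5, 8], [7]] has shape [6, 2, 1].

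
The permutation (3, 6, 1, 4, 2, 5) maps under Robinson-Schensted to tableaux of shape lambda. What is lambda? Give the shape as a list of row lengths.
Row-insert each entry into an empty tableau.

After inserting 3: P = [[3]].
After inserting 6: P = [[3, 6]].
After inserting 1: P = [[1, 6], [3]].
After inserting 4: P = [[1, 4], [3, 6]].
After inserting 2: P = [[1, 2], [3, 4], [6]].
After inserting 5: P = [[1, 2, 5], [3, 4], [6]].

The final insertion tableau P = [[1, 2, 5], [3, 4], [6]] has shape [3, 2, 1].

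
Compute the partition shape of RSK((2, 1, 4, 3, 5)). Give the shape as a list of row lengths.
RSK row insertion gives P = [[1, 3, 5], [2, 4]], which has shape [3, 2].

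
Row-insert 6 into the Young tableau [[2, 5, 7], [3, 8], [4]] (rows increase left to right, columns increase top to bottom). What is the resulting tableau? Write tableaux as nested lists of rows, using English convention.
In row 1, 6 replaces 7 (the leftmost entry greater than 6); 7 is bumped to row 2. In row 2, 7 replaces 8 (the leftmost entry greater than 7); 8 is bumped to row 3. 8 is appended to row 3. The new tableau is [[2, 5, 6], [3, 7], [4, 8]].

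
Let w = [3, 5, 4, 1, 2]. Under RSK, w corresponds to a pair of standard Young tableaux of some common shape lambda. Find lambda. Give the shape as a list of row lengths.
Row-insert each entry into an empty tableau.

After inserting 3: P = [[3]].
After inserting 5: P = [[3, 5]].
After inserting 4: P = [[3, 4], [5]].
After inserting 1: P = [[1, 4], [3], [5]].
After inserting 2: P = [[1, 2], [3, 4], [5]].

The final insertion tableau P = [[1, 2], [3, 4], [5]] has shape [2, 2, 1].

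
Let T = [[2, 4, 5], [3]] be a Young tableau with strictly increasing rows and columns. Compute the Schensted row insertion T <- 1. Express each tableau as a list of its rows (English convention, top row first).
[[1, 4, 5], [2], [3]]

In row 1, 1 replaces 2 (the leftmost entry greater than 1); 2 is bumped to row 2. In row 2, 2 replaces 3 (the leftmost entry greater than 2); 3 is bumped to row 3. 3 starts a new row 3. The new tableau is [[1, 4, 5], [2], [3]].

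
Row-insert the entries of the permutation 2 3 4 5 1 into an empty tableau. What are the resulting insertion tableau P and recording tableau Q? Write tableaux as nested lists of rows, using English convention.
P = [[1, 3, 4, 5], [2]], Q = [[1, 2, 3, 4], [5]]

Insert each entry of the permutation into P by Schensted row insertion, recording in Q the position of each new cell.

After inserting 2: P = [[2]].
After inserting 3: P = [[2, 3]].
After inserting 4: P = [[2, 3, 4]].
After inserting 5: P = [[2, 3, 4, 5]].
After inserting 1: P = [[1, 3, 4, 5], [2]].

So P = [[1, 3, 4, 5], [2]], Q = [[1, 2, 3, 4], [5]].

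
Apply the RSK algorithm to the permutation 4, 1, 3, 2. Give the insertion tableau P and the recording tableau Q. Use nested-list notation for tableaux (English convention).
P = [[1, 2], [3], [4]], Q = [[1, 3], [2], [4]]

Insert each entry of the permutation into P by Schensted row insertion, recording in Q the position of each new cell.

Insert 4: appended to row 1. P = [[4]].
Insert 1: 1 bumps 4 from row 1; 4 starts row 2. P = [[1], [4]].
Insert 3: appended to row 1. P = [[1, 3], [4]].
Insert 2: 2 bumps 3 from row 1; 3 bumps 4 from row 2; 4 starts row 3. P = [[1, 2], [3], [4]].

So P = [[1, 2], [3], [4]], Q = [[1, 3], [2], [4]].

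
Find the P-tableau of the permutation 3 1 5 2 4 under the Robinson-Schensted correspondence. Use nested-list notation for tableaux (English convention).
P = [[1, 2, 4], [3, 5]]

Insert 3: appended to row 1. P = [[3]].
Insert 1: 1 bumps 3 from row 1; 3 starts row 2. P = [[1], [3]].
Insert 5: appended to row 1. P = [[1, 5], [3]].
Insert 2: 2 bumps 5 from row 1; 5 appends to row 2. P = [[1, 2], [3, 5]].
Insert 4: appended to row 1. P = [[1, 2, 4], [3, 5]].

So P = [[1, 2, 4], [3, 5]].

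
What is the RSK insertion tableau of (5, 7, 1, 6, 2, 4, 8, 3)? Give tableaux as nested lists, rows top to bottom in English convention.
P = [[1, 2, 3, 8], [4, 6], [5], [7]]

Insert 5: appended to row 1. P = [[5]].
Insert 7: appended to row 1. P = [[5, 7]].
Insert 1: 1 bumps 5 from row 1; 5 starts row 2. P = [[1, 7], [5]].
Insert 6: 6 bumps 7 from row 1; 7 appends to row 2. P = [[1, 6], [5, 7]].
Insert 2: 2 bumps 6 from row 1; 6 bumps 7 from row 2; 7 starts row 3. P = [[1, 2], [5, 6], [7]].
Insert 4: appended to row 1. P = [[1, 2, 4], [5, 6], [7]].
Insert 8: appended to row 1. P = [[1, 2, 4, 8], [5, 6], [7]].
Insert 3: 3 bumps 4 from row 1; 4 bumps 5 from row 2; 5 bumps 7 from row 3; 7 starts row 4. P = [[1, 2, 3, 8], [4, 6], [5], [7]].

So P = [[1, 2, 3, 8], [4, 6], [5], [7]].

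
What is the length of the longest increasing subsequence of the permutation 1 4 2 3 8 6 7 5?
5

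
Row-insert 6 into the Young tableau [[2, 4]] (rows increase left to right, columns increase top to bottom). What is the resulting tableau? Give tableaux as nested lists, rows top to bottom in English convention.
[[2, 4, 6]]

6 is larger than every entry of row 1, so it is appended to row 1. The new tableau is [[2, 4, 6]].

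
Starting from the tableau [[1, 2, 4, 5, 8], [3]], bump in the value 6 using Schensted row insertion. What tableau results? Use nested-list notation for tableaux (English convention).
In row 1, 6 replaces 8 (the leftmost entry greater than 6); 8 is bumped to row 2. 8 is appended to row 2. The new tableau is [[1, 2, 4, 5, 6], [3, 8]].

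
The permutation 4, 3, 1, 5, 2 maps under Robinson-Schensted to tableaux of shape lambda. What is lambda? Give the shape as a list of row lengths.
[2, 2, 1]

Row-insert each entry into an empty tableau.

After inserting 4: P = [[4]].
After inserting 3: P = [[3], [4]].
After inserting 1: P = [[1], [3], [4]].
After inserting 5: P = [[1, 5], [3], [4]].
After inserting 2: P = [[1, 2], [3, 5], [4]].

The final insertion tableau P = [[1, 2], [3, 5], [4]] has shape [2, 2, 1].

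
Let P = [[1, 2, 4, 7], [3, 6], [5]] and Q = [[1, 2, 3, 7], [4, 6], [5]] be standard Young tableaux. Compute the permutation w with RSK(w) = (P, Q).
1 5 6 3 2 4 7

Reverse the RSK construction: for i from n down to 1, find the cell of Q containing i, remove the entry at that cell from P, and reverse-bump it up through P; the value ejected from row 1 is w(i).

Step i=7: Q has 7 at row 1, column 4; remove that cell from P, ejecting 7. So w(7) = 7. P is now [[1, 2, 4], [3, 6], [5]].
Step i=6: Q has 6 at row 2, column 2; remove 6 from row 2 of P and reverse-bump: 6 enters row 1 and ejects 4. So w(6) = 4. P is now [[1, 2, 6], [3], [5]].
Step i=5: Q has 5 at row 3, column 1; remove 5 from row 3 of P and reverse-bump: 5 enters row 2 and ejects 3; 3 enters row 1 and ejects 2. So w(5) = 2. P is now [[1, 3, 6], [5]].
Step i=4: Q has 4 at row 2, column 1; remove 5 from row 2 of P and reverse-bump: 5 enters row 1 and ejects 3. So w(4) = 3. P is now [[1, 5, 6]].
Step i=3: Q has 3 at row 1, column 3; remove that cell from P, ejecting 6. So w(3) = 6. P is now [[1, 5]].
Step i=2: Q has 2 at row 1, column 2; remove that cell from P, ejecting 5. So w(2) = 5. P is now [[1]].
Step i=1: Q has 1 at row 1, column 1; remove that cell from P, ejecting 1. So w(1) = 1. P is now [].

So w = 1 5 6 3 2 4 7.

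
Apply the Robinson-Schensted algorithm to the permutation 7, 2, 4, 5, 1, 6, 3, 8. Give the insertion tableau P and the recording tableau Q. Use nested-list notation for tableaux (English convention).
P = [[1, 3, 5, 6, 8], [2, 4], [7]], Q = [[1, 3, 4, 6, 8], [2, 7], [5]]

Insert each entry of the permutation into P by Schensted row insertion, recording in Q the position of each new cell.

Insert 7: appended to row 1. P = [[7]], Q = [[1]].
Insert 2: 2 bumps 7 from row 1; 7 starts row 2. P = [[2], [7]], Q = [[1], [2]].
Insert 4: appended to row 1. P = [[2, 4], [7]], Q = [[1, 3], [2]].
Insert 5: appended to row 1. P = [[2, 4, 5], [7]], Q = [[1, 3, 4], [2]].
Insert 1: 1 bumps 2 from row 1; 2 bumps 7 from row 2; 7 starts row 3. P = [[1, 4, 5], [2], [7]], Q = [[1, 3, 4], [2], [5]].
Insert 6: appended to row 1. P = [[1, 4, 5, 6], [2], [7]], Q = [[1, 3, 4, 6], [2], [5]].
Insert 3: 3 bumps 4 from row 1; 4 appends to row 2. P = [[1, 3, 5, 6], [2, 4], [7]], Q = [[1, 3, 4, 6], [2, 7], [5]].
Insert 8: appended to row 1. P = [[1, 3, 5, 6, 8], [2, 4], [7]], Q = [[1, 3, 4, 6, 8], [2, 7], [5]].

So P = [[1, 3, 5, 6, 8], [2, 4], [7]], Q = [[1, 3, 4, 6, 8], [2, 7], [5]].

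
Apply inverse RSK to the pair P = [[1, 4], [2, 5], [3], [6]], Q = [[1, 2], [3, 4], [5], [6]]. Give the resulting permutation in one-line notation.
Reverse the RSK construction: for i from n down to 1, find the cell of Q containing i, remove the entry at that cell from P, and reverse-bump it up through P; the value ejected from row 1 is w(i).

Step i=6: Q has 6 at row 4, column 1; remove 6 from row 4 of P and reverse-bump: 6 enters row 3 and ejects 3; 3 enters row 2 and ejects 2; 2 enters row 1 and ejects 1. So w(6) = 1. P is now [[2, 4], [3, 5], [6]].
Step i=5: Q has 5 at row 3, column 1; remove 6 from row 3 of P and reverse-bump: 6 enters row 2 and ejects 5; 5 enters row 1 and ejects 4. So w(5) = 4. P is now [[2, 5], [3, 6]].
Step i=4: Q has 4 at row 2, column 2; remove 6 from row 2 of P and reverse-bump: 6 enters row 1 and ejects 5. So w(4) = 5. P is now [[2, 6], [3]].
Step i=3: Q has 3 at row 2, column 1; remove 3 from row 2 of P and reverse-bump: 3 enters row 1 and ejects 2. So w(3) = 2. P is now [[3, 6]].
Step i=2: Q has 2 at row 1, column 2; remove that cell from P, ejecting 6. So w(2) = 6. P is now [[3]].
Step i=1: Q has 1 at row 1, column 1; remove that cell from P, ejecting 3. So w(1) = 3. P is now [].

So w = 3 6 2 5 4 1.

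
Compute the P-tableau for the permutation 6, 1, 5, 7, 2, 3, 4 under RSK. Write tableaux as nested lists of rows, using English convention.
Insert 6: appended to row 1. P = [[6]].
Insert 1: 1 bumps 6 from row 1; 6 starts row 2. P = [[1], [6]].
Insert 5: appended to row 1. P = [[1, 5], [6]].
Insert 7: appended to row 1. P = [[1, 5, 7], [6]].
Insert 2: 2 bumps 5 from row 1; 5 bumps 6 from row 2; 6 starts row 3. P = [[1, 2, 7], [5], [6]].
Insert 3: 3 bumps 7 from row 1; 7 appends to row 2. P = [[1, 2, 3], [5, 7], [6]].
Insert 4: appended to row 1. P = [[1, 2, 3, 4], [5, 7], [6]].

So P = [[1, 2, 3, 4], [5, 7], [6]].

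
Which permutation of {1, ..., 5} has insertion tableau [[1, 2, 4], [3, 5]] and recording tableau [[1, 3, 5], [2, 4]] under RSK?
Reverse the RSK construction: for i from n down to 1, find the cell of Q containing i, remove the entry at that cell from P, and reverse-bump it up through P; the value ejected from row 1 is w(i).

Step i=5: Q has 5 at row 1, column 3; remove that cell from P, ejecting 4. So w(5) = 4. P is now [[1, 2], [3, 5]].
Step i=4: Q has 4 at row 2, column 2; remove 5 from row 2 of P and reverse-bump: 5 enters row 1 and ejects 2. So w(4) = 2. P is now [[1, 5], [3]].
Step i=3: Q has 3 at row 1, column 2; remove that cell from P, ejecting 5. So w(3) = 5. P is now [[1], [3]].
Step i=2: Q has 2 at row 2, column 1; remove 3 from row 2 of P and reverse-bump: 3 enters row 1 and ejects 1. So w(2) = 1. P is now [[3]].
Step i=1: Q has 1 at row 1, column 1; remove that cell from P, ejecting 3. So w(1) = 3. P is now [].

So w = 3 1 5 2 4.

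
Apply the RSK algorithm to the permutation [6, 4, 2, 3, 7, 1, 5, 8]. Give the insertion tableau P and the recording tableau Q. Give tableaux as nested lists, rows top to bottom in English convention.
Insert each entry of the permutation into P by Schensted row insertion, recording in Q the position of each new cell.

After inserting 6: P = [[6]].
After inserting 4: P = [[4], [6]].
After inserting 2: P = [[2], [4], [6]].
After inserting 3: P = [[2, 3], [4], [6]].
After inserting 7: P = [[2, 3, 7], [4], [6]].
After inserting 1: P = [[1, 3, 7], [2], [4], [6]].
After inserting 5: P = [[1, 3, 5], [2, 7], [4], [6]].
After inserting 8: P = [[1, 3, 5, 8], [2, 7], [4], [6]].

So P = [[1, 3, 5, 8], [2, 7], [4], [6]], Q = [[1, 4, 5, 8], [2, 7], [3], [6]].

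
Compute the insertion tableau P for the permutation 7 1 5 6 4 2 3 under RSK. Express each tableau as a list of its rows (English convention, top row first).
Insert 7: appended to row 1. P = [[7]].
Insert 1: 1 bumps 7 from row 1; 7 starts row 2. P = [[1], [7]].
Insert 5: appended to row 1. P = [[1, 5], [7]].
Insert 6: appended to row 1. P = [[1, 5, 6], [7]].
Insert 4: 4 bumps 5 from row 1; 5 bumps 7 from row 2; 7 starts row 3. P = [[1, 4, 6], [5], [7]].
Insert 2: 2 bumps 4 from row 1; 4 bumps 5 from row 2; 5 bumps 7 from row 3; 7 starts row 4. P = [[1, 2, 6], [4], [5], [7]].
Insert 3: 3 bumps 6 from row 1; 6 appends to row 2. P = [[1, 2, 3], [4, 6], [5], [7]].

So P = [[1, 2, 3], [4, 6], [5], [7]].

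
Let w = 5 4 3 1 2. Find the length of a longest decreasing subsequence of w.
4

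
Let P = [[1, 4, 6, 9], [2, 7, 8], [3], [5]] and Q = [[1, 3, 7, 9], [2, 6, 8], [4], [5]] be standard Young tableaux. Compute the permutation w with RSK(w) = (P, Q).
5 3 7 2 1 4 8 6 9

Reverse the RSK construction: for i from n down to 1, find the cell of Q containing i, remove the entry at that cell from P, and reverse-bump it up through P; the value ejected from row 1 is w(i).

Step i=9: Q has 9 at row 1, column 4; remove that cell from P, ejecting 9. So w(9) = 9. P is now [[1, 4, 6], [2, 7, 8], [3], [5]].
Step i=8: Q has 8 at row 2, column 3; remove 8 from row 2 of P and reverse-bump: 8 enters row 1 and ejects 6. So w(8) = 6. P is now [[1, 4, 8], [2, 7], [3], [5]].
Step i=7: Q has 7 at row 1, column 3; remove that cell from P, ejecting 8. So w(7) = 8. P is now [[1, 4], [2, 7], [3], [5]].
Step i=6: Q has 6 at row 2, column 2; remove 7 from row 2 of P and reverse-bump: 7 enters row 1 and ejects 4. So w(6) = 4. P is now [[1, 7], [2], [3], [5]].
Step i=5: Q has 5 at row 4, column 1; remove 5 from row 4 of P and reverse-bump: 5 enters row 3 and ejects 3; 3 enters row 2 and ejects 2; 2 enters row 1 and ejects 1. So w(5) = 1. P is now [[2, 7], [3], [5]].
Step i=4: Q has 4 at row 3, column 1; remove 5 from row 3 of P and reverse-bump: 5 enters row 2 and ejects 3; 3 enters row 1 and ejects 2. So w(4) = 2. P is now [[3, 7], [5]].
Step i=3: Q has 3 at row 1, column 2; remove that cell from P, ejecting 7. So w(3) = 7. P is now [[3], [5]].
Step i=2: Q has 2 at row 2, column 1; remove 5 from row 2 of P and reverse-bump: 5 enters row 1 and ejects 3. So w(2) = 3. P is now [[5]].
Step i=1: Q has 1 at row 1, column 1; remove that cell from P, ejecting 5. So w(1) = 5. P is now [].

So w = 5 3 7 2 1 4 8 6 9.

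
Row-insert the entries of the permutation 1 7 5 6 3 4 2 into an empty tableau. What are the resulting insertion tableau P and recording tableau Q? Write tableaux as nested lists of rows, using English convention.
Insert each entry of the permutation into P by Schensted row insertion, recording in Q the position of each new cell.

After inserting 1: P = [[1]].
After inserting 7: P = [[1, 7]].
After inserting 5: P = [[1, 5], [7]].
After inserting 6: P = [[1, 5, 6], [7]].
After inserting 3: P = [[1, 3, 6], [5], [7]].
After inserting 4: P = [[1, 3, 4], [5, 6], [7]].
After inserting 2: P = [[1, 2, 4], [3, 6], [5], [7]].

So P = [[1, 2, 4], [3, 6], [5], [7]], Q = [[1, 2, 4], [3, 6], [5], [7]].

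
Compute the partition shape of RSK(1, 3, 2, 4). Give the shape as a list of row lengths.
Row-insert each entry into an empty tableau.

After inserting 1: P = [[1]].
After inserting 3: P = [[1, 3]].
After inserting 2: P = [[1, 2], [3]].
After inserting 4: P = [[1, 2, 4], [3]].

The final insertion tableau P = [[1, 2, 4], [3]] has shape [3, 1].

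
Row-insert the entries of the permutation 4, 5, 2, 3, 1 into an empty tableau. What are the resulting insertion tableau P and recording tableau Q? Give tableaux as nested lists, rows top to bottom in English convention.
P = [[1, 3], [2, 5], [4]], Q = [[1, 2], [3, 4], [5]]

Insert each entry of the permutation into P by Schensted row insertion, recording in Q the position of each new cell.

Insert 4: appended to row 1. P = [[4]].
Insert 5: appended to row 1. P = [[4, 5]].
Insert 2: 2 bumps 4 from row 1; 4 starts row 2. P = [[2, 5], [4]].
Insert 3: 3 bumps 5 from row 1; 5 appends to row 2. P = [[2, 3], [4, 5]].
Insert 1: 1 bumps 2 from row 1; 2 bumps 4 from row 2; 4 starts row 3. P = [[1, 3], [2, 5], [4]].

So P = [[1, 3], [2, 5], [4]], Q = [[1, 2], [3, 4], [5]].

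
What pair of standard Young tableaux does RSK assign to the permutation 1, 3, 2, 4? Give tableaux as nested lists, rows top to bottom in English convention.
P = [[1, 2, 4], [3]], Q = [[1, 2, 4], [3]]

Insert each entry of the permutation into P by Schensted row insertion, recording in Q the position of each new cell.

Insert 1: appended to row 1. P = [[1]].
Insert 3: appended to row 1. P = [[1, 3]].
Insert 2: 2 bumps 3 from row 1; 3 starts row 2. P = [[1, 2], [3]].
Insert 4: appended to row 1. P = [[1, 2, 4], [3]].

So P = [[1, 2, 4], [3]], Q = [[1, 2, 4], [3]].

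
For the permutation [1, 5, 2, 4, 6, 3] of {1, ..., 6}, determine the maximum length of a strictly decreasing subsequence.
3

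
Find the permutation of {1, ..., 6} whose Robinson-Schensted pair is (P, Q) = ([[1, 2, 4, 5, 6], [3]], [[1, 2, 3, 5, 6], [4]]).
Reverse the RSK construction: for i from n down to 1, find the cell of Q containing i, remove the entry at that cell from P, and reverse-bump it up through P; the value ejected from row 1 is w(i).

Step i=6: Q has 6 at row 1, column 5; remove that cell from P, ejecting 6. So w(6) = 6. P is now [[1, 2, 4, 5], [3]].
Step i=5: Q has 5 at row 1, column 4; remove that cell from P, ejecting 5. So w(5) = 5. P is now [[1, 2, 4], [3]].
Step i=4: Q has 4 at row 2, column 1; remove 3 from row 2 of P and reverse-bump: 3 enters row 1 and ejects 2. So w(4) = 2. P is now [[1, 3, 4]].
Step i=3: Q has 3 at row 1, column 3; remove that cell from P, ejecting 4. So w(3) = 4. P is now [[1, 3]].
Step i=2: Q has 2 at row 1, column 2; remove that cell from P, ejecting 3. So w(2) = 3. P is now [[1]].
Step i=1: Q has 1 at row 1, column 1; remove that cell from P, ejecting 1. So w(1) = 1. P is now [].

So w = 1 3 4 2 5 6.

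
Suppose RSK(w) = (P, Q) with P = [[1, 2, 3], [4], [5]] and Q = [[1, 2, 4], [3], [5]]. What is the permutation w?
Reverse the RSK construction: for i from n down to 1, find the cell of Q containing i, remove the entry at that cell from P, and reverse-bump it up through P; the value ejected from row 1 is w(i).

Step i=5: Q has 5 at row 3, column 1; remove 5 from row 3 of P and reverse-bump: 5 enters row 2 and ejects 4; 4 enters row 1 and ejects 3. So w(5) = 3. P is now [[1, 2, 4], [5]].
Step i=4: Q has 4 at row 1, column 3; remove that cell from P, ejecting 4. So w(4) = 4. P is now [[1, 2], [5]].
Step i=3: Q has 3 at row 2, column 1; remove 5 from row 2 of P and reverse-bump: 5 enters row 1 and ejects 2. So w(3) = 2. P is now [[1, 5]].
Step i=2: Q has 2 at row 1, column 2; remove that cell from P, ejecting 5. So w(2) = 5. P is now [[1]].
Step i=1: Q has 1 at row 1, column 1; remove that cell from P, ejecting 1. So w(1) = 1. P is now [].

So w = 1 5 2 4 3.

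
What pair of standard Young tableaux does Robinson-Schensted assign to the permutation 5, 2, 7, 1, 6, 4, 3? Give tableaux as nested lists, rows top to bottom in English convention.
P = [[1, 3], [2, 4], [5, 6], [7]], Q = [[1, 3], [2, 5], [4, 6], [7]]

Insert each entry of the permutation into P by Schensted row insertion, recording in Q the position of each new cell.

Insert 5: appended to row 1. P = [[5]].
Insert 2: 2 bumps 5 from row 1; 5 starts row 2. P = [[2], [5]].
Insert 7: appended to row 1. P = [[2, 7], [5]].
Insert 1: 1 bumps 2 from row 1; 2 bumps 5 from row 2; 5 starts row 3. P = [[1, 7], [2], [5]].
Insert 6: 6 bumps 7 from row 1; 7 appends to row 2. P = [[1, 6], [2, 7], [5]].
Insert 4: 4 bumps 6 from row 1; 6 bumps 7 from row 2; 7 appends to row 3. P = [[1, 4], [2, 6], [5, 7]].
Insert 3: 3 bumps 4 from row 1; 4 bumps 6 from row 2; 6 bumps 7 from row 3; 7 starts row 4. P = [[1, 3], [2, 4], [5, 6], [7]].

So P = [[1, 3], [2, 4], [5, 6], [7]], Q = [[1, 3], [2, 5], [4, 6], [7]].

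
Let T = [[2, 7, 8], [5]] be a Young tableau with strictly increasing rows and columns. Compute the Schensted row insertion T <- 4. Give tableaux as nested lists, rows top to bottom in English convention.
[[2, 4, 8], [5, 7]]

In row 1, 4 replaces 7 (the leftmost entry greater than 4); 7 is bumped to row 2. 7 is appended to row 2. The new tableau is [[2, 4, 8], [5, 7]].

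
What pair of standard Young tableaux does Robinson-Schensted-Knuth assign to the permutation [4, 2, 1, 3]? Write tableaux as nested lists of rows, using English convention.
P = [[1, 3], [2], [4]], Q = [[1, 4], [2], [3]]

Insert each entry of the permutation into P by Schensted row insertion, recording in Q the position of each new cell.

Insert 4: appended to row 1. P = [[4]], Q = [[1]].
Insert 2: 2 bumps 4 from row 1; 4 starts row 2. P = [[2], [4]], Q = [[1], [2]].
Insert 1: 1 bumps 2 from row 1; 2 bumps 4 from row 2; 4 starts row 3. P = [[1], [2], [4]], Q = [[1], [2], [3]].
Insert 3: appended to row 1. P = [[1, 3], [2], [4]], Q = [[1, 4], [2], [3]].

So P = [[1, 3], [2], [4]], Q = [[1, 4], [2], [3]].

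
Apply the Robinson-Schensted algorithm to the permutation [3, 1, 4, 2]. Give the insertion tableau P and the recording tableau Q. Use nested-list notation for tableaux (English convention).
Insert each entry of the permutation into P by Schensted row insertion, recording in Q the position of each new cell.

Insert 3: appended to row 1. P = [[3]], Q = [[1]].
Insert 1: 1 bumps 3 from row 1; 3 starts row 2. P = [[1], [3]], Q = [[1], [2]].
Insert 4: appended to row 1. P = [[1, 4], [3]], Q = [[1, 3], [2]].
Insert 2: 2 bumps 4 from row 1; 4 appends to row 2. P = [[1, 2], [3, 4]], Q = [[1, 3], [2, 4]].

So P = [[1, 2], [3, 4]], Q = [[1, 3], [2, 4]].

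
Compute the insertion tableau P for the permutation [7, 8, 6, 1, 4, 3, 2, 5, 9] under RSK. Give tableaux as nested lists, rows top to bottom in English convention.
Insert 7: appended to row 1. P = [[7]].
Insert 8: appended to row 1. P = [[7, 8]].
Insert 6: 6 bumps 7 from row 1; 7 starts row 2. P = [[6, 8], [7]].
Insert 1: 1 bumps 6 from row 1; 6 bumps 7 from row 2; 7 starts row 3. P = [[1, 8], [6], [7]].
Insert 4: 4 bumps 8 from row 1; 8 appends to row 2. P = [[1, 4], [6, 8], [7]].
Insert 3: 3 bumps 4 from row 1; 4 bumps 6 from row 2; 6 bumps 7 from row 3; 7 starts row 4. P = [[1, 3], [4, 8], [6], [7]].
Insert 2: 2 bumps 3 from row 1; 3 bumps 4 from row 2; 4 bumps 6 from row 3; 6 bumps 7 from row 4; 7 starts row 5. P = [[1, 2], [3, 8], [4], [6], [7]].
Insert 5: appended to row 1. P = [[1, 2, 5], [3, 8], [4], [6], [7]].
Insert 9: appended to row 1. P = [[1, 2, 5, 9], [3, 8], [4], [6], [7]].

So P = [[1, 2, 5, 9], [3, 8], [4], [6], [7]].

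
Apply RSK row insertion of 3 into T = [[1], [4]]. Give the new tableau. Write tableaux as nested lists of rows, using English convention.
3 is larger than every entry of row 1, so it is appended to row 1. The new tableau is [[1, 3], [4]].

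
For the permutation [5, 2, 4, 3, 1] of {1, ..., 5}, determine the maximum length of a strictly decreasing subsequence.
4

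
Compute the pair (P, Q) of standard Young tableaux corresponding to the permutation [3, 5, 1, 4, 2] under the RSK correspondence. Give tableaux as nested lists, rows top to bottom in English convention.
P = [[1, 2], [3, 4], [5]], Q = [[1, 2], [3, 4], [5]]

Insert each entry of the permutation into P by Schensted row insertion, recording in Q the position of each new cell.

After inserting 3: P = [[3]].
After inserting 5: P = [[3, 5]].
After inserting 1: P = [[1, 5], [3]].
After inserting 4: P = [[1, 4], [3, 5]].
After inserting 2: P = [[1, 2], [3, 4], [5]].

So P = [[1, 2], [3, 4], [5]], Q = [[1, 2], [3, 4], [5]].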